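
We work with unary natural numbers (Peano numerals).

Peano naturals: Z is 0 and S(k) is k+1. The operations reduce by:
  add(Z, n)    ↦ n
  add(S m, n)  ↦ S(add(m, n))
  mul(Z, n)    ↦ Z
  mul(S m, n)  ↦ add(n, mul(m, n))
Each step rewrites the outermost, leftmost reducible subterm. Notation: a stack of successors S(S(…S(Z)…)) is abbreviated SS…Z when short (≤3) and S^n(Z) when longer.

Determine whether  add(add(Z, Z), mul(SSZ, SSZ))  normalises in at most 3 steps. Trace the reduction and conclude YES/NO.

  start: add(add(Z, Z), mul(SSZ, SSZ))
  step 1: add(Z, mul(SSZ, SSZ))
  step 2: mul(SSZ, SSZ)
  step 3: add(SSZ, mul(SZ, SSZ))

Answer: NO — after 3 steps the term is add(SSZ, mul(SZ, SSZ)), not yet normal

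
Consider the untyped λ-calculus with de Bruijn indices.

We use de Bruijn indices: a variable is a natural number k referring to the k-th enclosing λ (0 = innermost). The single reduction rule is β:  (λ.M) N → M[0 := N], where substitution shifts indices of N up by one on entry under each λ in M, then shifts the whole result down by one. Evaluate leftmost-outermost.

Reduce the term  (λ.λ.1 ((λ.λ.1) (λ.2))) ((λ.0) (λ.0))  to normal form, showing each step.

Answer: normal form = λ.λ.λ.λ.0  (in 5 steps)

Reduction:
  start: (λ.λ.1 ((λ.λ.1) (λ.2))) ((λ.0) (λ.0))
  step 1: λ.(λ.0) (λ.0) ((λ.λ.1) (λ.(λ.0) (λ.0)))
  step 2: λ.(λ.0) ((λ.λ.1) (λ.(λ.0) (λ.0)))
  step 3: λ.(λ.λ.1) (λ.(λ.0) (λ.0))
  step 4: λ.λ.λ.(λ.0) (λ.0)
  step 5: λ.λ.λ.λ.0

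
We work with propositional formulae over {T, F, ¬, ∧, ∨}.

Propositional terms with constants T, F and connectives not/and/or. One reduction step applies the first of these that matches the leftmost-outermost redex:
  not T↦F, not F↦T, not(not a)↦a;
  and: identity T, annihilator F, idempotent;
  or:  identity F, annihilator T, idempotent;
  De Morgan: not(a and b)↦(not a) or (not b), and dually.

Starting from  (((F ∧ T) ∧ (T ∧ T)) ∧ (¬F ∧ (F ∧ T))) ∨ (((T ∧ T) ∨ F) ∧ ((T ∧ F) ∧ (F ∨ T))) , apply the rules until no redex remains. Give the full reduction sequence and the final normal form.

Answer: normal form = F  (in 9 steps)

Working:
  start: (((F ∧ T) ∧ (T ∧ T)) ∧ (¬F ∧ (F ∧ T))) ∨ (((T ∧ T) ∨ F) ∧ ((T ∧ F) ∧ (F ∨ T)))
  [1] ((F ∧ (T ∧ T)) ∧ (¬F ∧ (F ∧ T))) ∨ (((T ∧ T) ∨ F) ∧ ((T ∧ F) ∧ (F ∨ T)))
  [2] (F ∧ (¬F ∧ (F ∧ T))) ∨ (((T ∧ T) ∨ F) ∧ ((T ∧ F) ∧ (F ∨ T)))
  [3] F ∨ (((T ∧ T) ∨ F) ∧ ((T ∧ F) ∧ (F ∨ T)))
  [4] ((T ∧ T) ∨ F) ∧ ((T ∧ F) ∧ (F ∨ T))
  [5] (T ∧ T) ∧ ((T ∧ F) ∧ (F ∨ T))
  [6] T ∧ ((T ∧ F) ∧ (F ∨ T))
  [7] (T ∧ F) ∧ (F ∨ T)
  [8] F ∧ (F ∨ T)
  [9] F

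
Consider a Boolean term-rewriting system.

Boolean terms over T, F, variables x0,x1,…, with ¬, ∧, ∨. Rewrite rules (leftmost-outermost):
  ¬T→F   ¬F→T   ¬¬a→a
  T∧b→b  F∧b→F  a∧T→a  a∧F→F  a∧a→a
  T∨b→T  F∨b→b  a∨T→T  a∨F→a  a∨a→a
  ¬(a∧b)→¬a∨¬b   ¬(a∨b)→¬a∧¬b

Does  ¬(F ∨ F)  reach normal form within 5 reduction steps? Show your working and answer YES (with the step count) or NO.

  start: ¬(F ∨ F)
  step 1: ¬F ∧ ¬F
  step 2: ¬F
  step 3: T

Answer: YES — reaches normal form T in 3 ≤ 5 steps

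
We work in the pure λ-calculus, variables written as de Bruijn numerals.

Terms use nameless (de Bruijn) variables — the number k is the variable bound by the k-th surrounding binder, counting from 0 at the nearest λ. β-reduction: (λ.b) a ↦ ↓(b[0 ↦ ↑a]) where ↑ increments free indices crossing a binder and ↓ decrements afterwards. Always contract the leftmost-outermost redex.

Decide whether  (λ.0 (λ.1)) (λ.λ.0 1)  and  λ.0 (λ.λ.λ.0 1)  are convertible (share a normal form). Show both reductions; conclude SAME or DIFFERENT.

Term A:
  start: (λ.0 (λ.1)) (λ.λ.0 1)
  step 1: (λ.λ.0 1) (λ.λ.λ.0 1)
  step 2: λ.0 (λ.λ.λ.0 1)

Term B:
  start: λ.0 (λ.λ.λ.0 1)

Answer: SAME — A ⇓ λ.0 (λ.λ.λ.0 1), B ⇓ λ.0 (λ.λ.λ.0 1)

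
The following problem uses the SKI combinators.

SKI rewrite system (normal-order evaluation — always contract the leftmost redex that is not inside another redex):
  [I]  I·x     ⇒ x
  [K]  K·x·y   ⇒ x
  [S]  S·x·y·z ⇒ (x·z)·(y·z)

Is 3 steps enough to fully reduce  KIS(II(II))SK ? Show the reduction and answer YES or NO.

Answer: NO — after 3 steps the term is I(II)SK, not yet normal

Working:
  start: KIS(II(II))SK
  →1  I(II(II))SK
  →2  II(II)SK
  →3  I(II)SK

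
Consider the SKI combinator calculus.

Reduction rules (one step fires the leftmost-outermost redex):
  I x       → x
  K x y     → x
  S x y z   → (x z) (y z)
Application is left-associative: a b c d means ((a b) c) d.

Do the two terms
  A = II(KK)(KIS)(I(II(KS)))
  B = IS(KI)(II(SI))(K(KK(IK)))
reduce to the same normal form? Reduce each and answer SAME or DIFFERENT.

Term A:
  start: II(KK)(KIS)(I(II(KS)))
  →1  I(KK)(KIS)(I(II(KS)))
  →2  KK(KIS)(I(II(KS)))
  →3  K(I(II(KS)))
  →4  K(II(KS))
  →5  K(I(KS))
  →6  K(KS)

Term B:
  start: IS(KI)(II(SI))(K(KK(IK)))
  →1  S(KI)(II(SI))(K(KK(IK)))
  →2  KI(K(KK(IK)))(II(SI)(K(KK(IK))))
  →3  I(II(SI)(K(KK(IK))))
  →4  II(SI)(K(KK(IK)))
  →5  I(SI)(K(KK(IK)))
  →6  SI(K(KK(IK)))
  →7  SI(KK)

Answer: DIFFERENT — A ⇓ K(KS), B ⇓ SI(KK)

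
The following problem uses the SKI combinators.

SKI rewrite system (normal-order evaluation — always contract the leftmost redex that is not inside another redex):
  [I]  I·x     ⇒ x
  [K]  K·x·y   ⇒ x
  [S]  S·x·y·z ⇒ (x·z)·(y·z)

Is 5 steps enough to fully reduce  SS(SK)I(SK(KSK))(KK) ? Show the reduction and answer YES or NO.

  start: SS(SK)I(SK(KSK))(KK)
  [1] SI(SKI)(SK(KSK))(KK)
  [2] I(SK(KSK))(SKI(SK(KSK)))(KK)
  [3] SK(KSK)(SKI(SK(KSK)))(KK)
  [4] K(SKI(SK(KSK)))(KSK(SKI(SK(KSK))))(KK)
  [5] SKI(SK(KSK))(KK)

Answer: NO — after 5 steps the term is SKI(SK(KSK))(KK), not yet normal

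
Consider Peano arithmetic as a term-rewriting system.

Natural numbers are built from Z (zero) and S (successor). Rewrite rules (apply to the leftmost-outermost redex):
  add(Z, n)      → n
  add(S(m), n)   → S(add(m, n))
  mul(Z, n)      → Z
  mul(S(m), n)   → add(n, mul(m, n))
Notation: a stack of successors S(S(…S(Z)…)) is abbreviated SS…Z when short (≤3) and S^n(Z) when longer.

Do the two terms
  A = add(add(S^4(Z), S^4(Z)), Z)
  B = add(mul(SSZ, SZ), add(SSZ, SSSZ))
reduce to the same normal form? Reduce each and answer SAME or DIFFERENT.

Answer: DIFFERENT — A ⇓ S^8(Z), B ⇓ S^7(Z)

Derivation:
Term A:
  start: add(add(S^4(Z), S^4(Z)), Z)
  [1] add(S(add(SSSZ, S^4(Z))), Z)
  [2] S(add(add(SSSZ, S^4(Z)), Z))
  [3] S(add(S(add(SSZ, S^4(Z))), Z))
  [4] S(S(add(add(SSZ, S^4(Z)), Z)))
  [5] S(S(add(S(add(SZ, S^4(Z))), Z)))
  [6] S(S(S(add(add(SZ, S^4(Z)), Z))))
  [7] S(S(S(add(S(add(Z, S^4(Z))), Z))))
  [8] S(S(S(S(add(add(Z, S^4(Z)), Z)))))
  [9] S(S(S(S(add(S^4(Z), Z)))))
  [10] S(S(S(S(S(add(SSSZ, Z))))))
  [11] S(S(S(S(S(S(add(SSZ, Z)))))))
  [12] S(S(S(S(S(S(S(add(SZ, Z))))))))
  [13] S(S(S(S(S(S(S(S(add(Z, Z)))))))))
  [14] S^8(Z)

Term B:
  start: add(mul(SSZ, SZ), add(SSZ, SSSZ))
  [1] add(add(SZ, mul(SZ, SZ)), add(SSZ, SSSZ))
  [2] add(S(add(Z, mul(SZ, SZ))), add(SSZ, SSSZ))
  [3] S(add(add(Z, mul(SZ, SZ)), add(SSZ, SSSZ)))
  [4] S(add(mul(SZ, SZ), add(SSZ, SSSZ)))
  [5] S(add(add(SZ, mul(Z, SZ)), add(SSZ, SSSZ)))
  [6] S(add(S(add(Z, mul(Z, SZ))), add(SSZ, SSSZ)))
  [7] S(S(add(add(Z, mul(Z, SZ)), add(SSZ, SSSZ))))
  [8] S(S(add(mul(Z, SZ), add(SSZ, SSSZ))))
  [9] S(S(add(Z, add(SSZ, SSSZ))))
  [10] S(S(add(SSZ, SSSZ)))
  [11] S(S(S(add(SZ, SSSZ))))
  [12] S(S(S(S(add(Z, SSSZ)))))
  [13] S^7(Z)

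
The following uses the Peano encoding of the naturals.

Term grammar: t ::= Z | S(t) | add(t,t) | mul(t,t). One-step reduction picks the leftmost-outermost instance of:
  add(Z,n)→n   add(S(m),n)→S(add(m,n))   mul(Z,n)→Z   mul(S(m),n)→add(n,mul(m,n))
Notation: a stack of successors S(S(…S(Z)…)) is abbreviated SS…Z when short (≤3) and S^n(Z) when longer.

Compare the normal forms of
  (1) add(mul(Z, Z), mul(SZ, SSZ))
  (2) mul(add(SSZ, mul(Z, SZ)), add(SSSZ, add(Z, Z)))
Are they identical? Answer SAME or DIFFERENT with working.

Answer: DIFFERENT — A ⇓ SSZ, B ⇓ S^6(Z)

Reduction:
Term A:
  start: add(mul(Z, Z), mul(SZ, SSZ))
  →1  add(Z, mul(SZ, SSZ))
  →2  mul(SZ, SSZ)
  →3  add(SSZ, mul(Z, SSZ))
  →4  S(add(SZ, mul(Z, SSZ)))
  →5  S(S(add(Z, mul(Z, SSZ))))
  →6  S(S(mul(Z, SSZ)))
  →7  SSZ

Term B:
  start: mul(add(SSZ, mul(Z, SZ)), add(SSSZ, add(Z, Z)))
  →1  mul(S(add(SZ, mul(Z, SZ))), add(SSSZ, add(Z, Z)))
  →2  add(add(SSSZ, add(Z, Z)), mul(add(SZ, mul(Z, SZ)), add(SSSZ, add(Z, Z))))
  →3  add(S(add(SSZ, add(Z, Z))), mul(add(SZ, mul(Z, SZ)), add(SSSZ, add(Z, Z))))
  →4  S(add(add(SSZ, add(Z, Z)), mul(add(SZ, mul(Z, SZ)), add(SSSZ, add(Z, Z)))))
  →5  S(add(S(add(SZ, add(Z, Z))), mul(add(SZ, mul(Z, SZ)), add(SSSZ, add(Z, Z)))))
  →6  S(S(add(add(SZ, add(Z, Z)), mul(add(SZ, mul(Z, SZ)), add(SSSZ, add(Z, Z))))))
  →7  S(S(add(S(add(Z, add(Z, Z))), mul(add(SZ, mul(Z, SZ)), add(SSSZ, add(Z, Z))))))
  →8  S(S(S(add(add(Z, add(Z, Z)), mul(add(SZ, mul(Z, SZ)), add(SSSZ, add(Z, Z)))))))
  →9  S(S(S(add(add(Z, Z), mul(add(SZ, mul(Z, SZ)), add(SSSZ, add(Z, Z)))))))
  →10  S(S(S(add(Z, mul(add(SZ, mul(Z, SZ)), add(SSSZ, add(Z, Z)))))))
  →11  S(S(S(mul(add(SZ, mul(Z, SZ)), add(SSSZ, add(Z, Z))))))
  →12  S(S(S(mul(S(add(Z, mul(Z, SZ))), add(SSSZ, add(Z, Z))))))
  →13  S(S(S(add(add(SSSZ, add(Z, Z)), mul(add(Z, mul(Z, SZ)), add(SSSZ, add(Z, Z)))))))
  →14  S(S(S(add(S(add(SSZ, add(Z, Z))), mul(add(Z, mul(Z, SZ)), add(SSSZ, add(Z, Z)))))))
  →15  S(S(S(S(add(add(SSZ, add(Z, Z)), mul(add(Z, mul(Z, SZ)), add(SSSZ, add(Z, Z))))))))
  →16  S(S(S(S(add(S(add(SZ, add(Z, Z))), mul(add(Z, mul(Z, SZ)), add(SSSZ, add(Z, Z))))))))
  →17  S(S(S(S(S(add(add(SZ, add(Z, Z)), mul(add(Z, mul(Z, SZ)), add(SSSZ, add(Z, Z)))))))))
  →18  S(S(S(S(S(add(S(add(Z, add(Z, Z))), mul(add(Z, mul(Z, SZ)), add(SSSZ, add(Z, Z)))))))))
  →19  S(S(S(S(S(S(add(add(Z, add(Z, Z)), mul(add(Z, mul(Z, SZ)), add(SSSZ, add(Z, Z))))))))))
  →20  S(S(S(S(S(S(add(add(Z, Z), mul(add(Z, mul(Z, SZ)), add(SSSZ, add(Z, Z))))))))))
  →21  S(S(S(S(S(S(add(Z, mul(add(Z, mul(Z, SZ)), add(SSSZ, add(Z, Z))))))))))
  →22  S(S(S(S(S(S(mul(add(Z, mul(Z, SZ)), add(SSSZ, add(Z, Z)))))))))
  →23  S(S(S(S(S(S(mul(mul(Z, SZ), add(SSSZ, add(Z, Z)))))))))
  →24  S(S(S(S(S(S(mul(Z, add(SSSZ, add(Z, Z)))))))))
  →25  S^6(Z)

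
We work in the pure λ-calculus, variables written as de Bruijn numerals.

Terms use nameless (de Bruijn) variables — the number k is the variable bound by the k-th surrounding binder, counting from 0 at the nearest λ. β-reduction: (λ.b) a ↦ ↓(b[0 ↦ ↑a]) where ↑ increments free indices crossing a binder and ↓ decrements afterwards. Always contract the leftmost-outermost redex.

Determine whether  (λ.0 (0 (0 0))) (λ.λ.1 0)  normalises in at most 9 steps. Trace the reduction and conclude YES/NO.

Answer: YES — reaches normal form λ.λ.1 0 in 7 ≤ 9 steps

Reduction:
  start: (λ.0 (0 (0 0))) (λ.λ.1 0)
  step 1: (λ.λ.1 0) ((λ.λ.1 0) ((λ.λ.1 0) (λ.λ.1 0)))
  step 2: λ.(λ.λ.1 0) ((λ.λ.1 0) (λ.λ.1 0)) 0
  step 3: λ.(λ.(λ.λ.1 0) (λ.λ.1 0) 0) 0
  step 4: λ.(λ.λ.1 0) (λ.λ.1 0) 0
  step 5: λ.(λ.(λ.λ.1 0) 0) 0
  step 6: λ.(λ.λ.1 0) 0
  step 7: λ.λ.1 0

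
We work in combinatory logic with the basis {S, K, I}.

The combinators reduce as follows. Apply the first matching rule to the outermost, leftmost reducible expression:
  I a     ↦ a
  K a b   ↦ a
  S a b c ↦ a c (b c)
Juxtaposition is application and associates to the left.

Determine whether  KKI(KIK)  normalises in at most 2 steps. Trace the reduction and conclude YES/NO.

Answer: YES — reaches normal form KI in 2 ≤ 2 steps

Reduction:
  start: KKI(KIK)
  →1  K(KIK)
  →2  KI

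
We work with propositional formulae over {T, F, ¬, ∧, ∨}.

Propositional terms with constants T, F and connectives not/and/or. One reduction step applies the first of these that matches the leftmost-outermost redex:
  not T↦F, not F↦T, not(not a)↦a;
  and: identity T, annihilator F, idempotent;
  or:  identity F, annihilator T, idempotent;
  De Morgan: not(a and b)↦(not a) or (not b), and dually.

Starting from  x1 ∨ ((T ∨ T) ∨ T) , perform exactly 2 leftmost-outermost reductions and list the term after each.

Answer: after 2 steps: T

Working:
  start: x1 ∨ ((T ∨ T) ∨ T)
  [1] x1 ∨ T
  [2] T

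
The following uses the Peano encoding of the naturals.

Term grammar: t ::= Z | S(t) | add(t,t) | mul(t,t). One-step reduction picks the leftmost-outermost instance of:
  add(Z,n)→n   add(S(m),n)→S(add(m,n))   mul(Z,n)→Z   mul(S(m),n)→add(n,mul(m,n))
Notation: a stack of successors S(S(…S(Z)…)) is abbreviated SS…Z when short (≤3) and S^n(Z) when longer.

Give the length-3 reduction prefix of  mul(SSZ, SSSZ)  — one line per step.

  start: mul(SSZ, SSSZ)
  step 1: add(SSSZ, mul(SZ, SSSZ))
  step 2: S(add(SSZ, mul(SZ, SSSZ)))
  step 3: S(S(add(SZ, mul(SZ, SSSZ))))

Answer: after 3 steps: S(S(add(SZ, mul(SZ, SSSZ))))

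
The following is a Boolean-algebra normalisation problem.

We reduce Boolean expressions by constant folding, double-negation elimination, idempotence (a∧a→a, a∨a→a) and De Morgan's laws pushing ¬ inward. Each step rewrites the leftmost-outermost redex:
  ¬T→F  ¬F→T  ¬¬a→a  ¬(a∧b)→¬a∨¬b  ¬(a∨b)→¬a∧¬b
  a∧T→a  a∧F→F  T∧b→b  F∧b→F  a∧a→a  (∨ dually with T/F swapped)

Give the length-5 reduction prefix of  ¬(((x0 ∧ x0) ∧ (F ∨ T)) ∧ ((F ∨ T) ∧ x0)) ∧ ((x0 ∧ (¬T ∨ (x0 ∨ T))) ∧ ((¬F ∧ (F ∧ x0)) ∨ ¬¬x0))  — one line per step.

Answer: after 5 steps: ((¬x0 ∨ (¬F ∧ ¬T)) ∨ ¬((F ∨ T) ∧ x0)) ∧ ((x0 ∧ (¬T ∨ (x0 ∨ T))) ∧ ((¬F ∧ (F ∧ x0)) ∨ ¬¬x0))

Derivation:
  start: ¬(((x0 ∧ x0) ∧ (F ∨ T)) ∧ ((F ∨ T) ∧ x0)) ∧ ((x0 ∧ (¬T ∨ (x0 ∨ T))) ∧ ((¬F ∧ (F ∧ x0)) ∨ ¬¬x0))
  step 1: (¬((x0 ∧ x0) ∧ (F ∨ T)) ∨ ¬((F ∨ T) ∧ x0)) ∧ ((x0 ∧ (¬T ∨ (x0 ∨ T))) ∧ ((¬F ∧ (F ∧ x0)) ∨ ¬¬x0))
  step 2: ((¬(x0 ∧ x0) ∨ ¬(F ∨ T)) ∨ ¬((F ∨ T) ∧ x0)) ∧ ((x0 ∧ (¬T ∨ (x0 ∨ T))) ∧ ((¬F ∧ (F ∧ x0)) ∨ ¬¬x0))
  step 3: (((¬x0 ∨ ¬x0) ∨ ¬(F ∨ T)) ∨ ¬((F ∨ T) ∧ x0)) ∧ ((x0 ∧ (¬T ∨ (x0 ∨ T))) ∧ ((¬F ∧ (F ∧ x0)) ∨ ¬¬x0))
  step 4: ((¬x0 ∨ ¬(F ∨ T)) ∨ ¬((F ∨ T) ∧ x0)) ∧ ((x0 ∧ (¬T ∨ (x0 ∨ T))) ∧ ((¬F ∧ (F ∧ x0)) ∨ ¬¬x0))
  step 5: ((¬x0 ∨ (¬F ∧ ¬T)) ∨ ¬((F ∨ T) ∧ x0)) ∧ ((x0 ∧ (¬T ∨ (x0 ∨ T))) ∧ ((¬F ∧ (F ∧ x0)) ∨ ¬¬x0))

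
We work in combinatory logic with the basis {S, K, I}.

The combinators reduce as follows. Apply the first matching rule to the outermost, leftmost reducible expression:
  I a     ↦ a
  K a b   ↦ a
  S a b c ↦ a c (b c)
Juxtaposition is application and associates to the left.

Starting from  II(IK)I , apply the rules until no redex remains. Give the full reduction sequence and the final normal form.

Answer: normal form = KI  (in 3 steps)

Reduction:
  start: II(IK)I
  [1] I(IK)I
  [2] IKI
  [3] KI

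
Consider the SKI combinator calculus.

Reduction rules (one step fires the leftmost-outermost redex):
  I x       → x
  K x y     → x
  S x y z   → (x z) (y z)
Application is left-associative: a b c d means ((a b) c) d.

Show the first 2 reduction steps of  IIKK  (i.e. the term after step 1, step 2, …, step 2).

Answer: after 2 steps: KK

Working:
  start: IIKK
  step 1: IKK
  step 2: KK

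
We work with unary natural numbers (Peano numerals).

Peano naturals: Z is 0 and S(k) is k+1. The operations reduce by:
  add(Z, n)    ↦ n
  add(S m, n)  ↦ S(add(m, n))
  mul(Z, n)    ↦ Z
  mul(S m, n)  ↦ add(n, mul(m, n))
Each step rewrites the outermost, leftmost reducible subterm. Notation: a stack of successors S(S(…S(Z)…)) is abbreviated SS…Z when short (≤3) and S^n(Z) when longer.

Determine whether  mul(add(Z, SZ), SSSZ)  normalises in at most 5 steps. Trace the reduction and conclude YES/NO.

  start: mul(add(Z, SZ), SSSZ)
  step 1: mul(SZ, SSSZ)
  step 2: add(SSSZ, mul(Z, SSSZ))
  step 3: S(add(SSZ, mul(Z, SSSZ)))
  step 4: S(S(add(SZ, mul(Z, SSSZ))))
  step 5: S(S(S(add(Z, mul(Z, SSSZ)))))

Answer: NO — after 5 steps the term is S(S(S(add(Z, mul(Z, SSSZ))))), not yet normal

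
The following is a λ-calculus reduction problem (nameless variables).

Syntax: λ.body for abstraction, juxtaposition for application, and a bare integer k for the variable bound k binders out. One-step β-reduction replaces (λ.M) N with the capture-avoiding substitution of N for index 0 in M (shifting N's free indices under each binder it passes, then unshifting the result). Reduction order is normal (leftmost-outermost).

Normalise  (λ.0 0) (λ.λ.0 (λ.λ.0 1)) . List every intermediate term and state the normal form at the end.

Answer: normal form = λ.0 (λ.λ.0 1)  (in 2 steps)

Working:
  start: (λ.0 0) (λ.λ.0 (λ.λ.0 1))
  step 1: (λ.λ.0 (λ.λ.0 1)) (λ.λ.0 (λ.λ.0 1))
  step 2: λ.0 (λ.λ.0 1)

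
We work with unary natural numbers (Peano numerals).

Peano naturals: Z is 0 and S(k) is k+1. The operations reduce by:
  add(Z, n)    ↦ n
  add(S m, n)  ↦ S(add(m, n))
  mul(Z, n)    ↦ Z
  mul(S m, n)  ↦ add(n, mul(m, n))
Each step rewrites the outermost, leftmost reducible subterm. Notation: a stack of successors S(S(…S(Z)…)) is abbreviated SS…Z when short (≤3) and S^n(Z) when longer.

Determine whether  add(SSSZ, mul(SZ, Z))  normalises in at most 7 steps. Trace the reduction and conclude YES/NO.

Answer: YES — reaches normal form SSSZ in 7 ≤ 7 steps

Working:
  start: add(SSSZ, mul(SZ, Z))
  →1  S(add(SSZ, mul(SZ, Z)))
  →2  S(S(add(SZ, mul(SZ, Z))))
  →3  S(S(S(add(Z, mul(SZ, Z)))))
  →4  S(S(S(mul(SZ, Z))))
  →5  S(S(S(add(Z, mul(Z, Z)))))
  →6  S(S(S(mul(Z, Z))))
  →7  SSSZ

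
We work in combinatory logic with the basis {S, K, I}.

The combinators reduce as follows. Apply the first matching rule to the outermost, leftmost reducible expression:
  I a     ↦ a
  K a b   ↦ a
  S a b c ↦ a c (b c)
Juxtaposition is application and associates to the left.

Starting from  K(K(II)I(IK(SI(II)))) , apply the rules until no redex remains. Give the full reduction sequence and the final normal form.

  start: K(K(II)I(IK(SI(II))))
  [1] K(II(IK(SI(II))))
  [2] K(I(IK(SI(II))))
  [3] K(IK(SI(II)))
  [4] K(K(SI(II)))
  [5] K(K(SII))

Answer: normal form = K(K(SII))  (in 5 steps)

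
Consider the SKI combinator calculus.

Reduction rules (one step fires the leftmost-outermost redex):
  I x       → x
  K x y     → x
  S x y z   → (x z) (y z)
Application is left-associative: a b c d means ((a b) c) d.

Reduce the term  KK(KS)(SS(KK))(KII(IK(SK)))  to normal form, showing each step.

  start: KK(KS)(SS(KK))(KII(IK(SK)))
  [1] K(SS(KK))(KII(IK(SK)))
  [2] SS(KK)

Answer: normal form = SS(KK)  (in 2 steps)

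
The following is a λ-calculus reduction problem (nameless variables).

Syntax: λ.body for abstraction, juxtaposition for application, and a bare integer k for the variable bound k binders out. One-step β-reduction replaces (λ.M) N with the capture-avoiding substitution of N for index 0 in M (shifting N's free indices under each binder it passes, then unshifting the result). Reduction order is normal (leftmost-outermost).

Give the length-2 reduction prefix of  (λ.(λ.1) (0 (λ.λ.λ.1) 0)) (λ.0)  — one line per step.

  start: (λ.(λ.1) (0 (λ.λ.λ.1) 0)) (λ.0)
  →1  (λ.λ.0) ((λ.0) (λ.λ.λ.1) (λ.0))
  →2  λ.0

Answer: after 2 steps: λ.0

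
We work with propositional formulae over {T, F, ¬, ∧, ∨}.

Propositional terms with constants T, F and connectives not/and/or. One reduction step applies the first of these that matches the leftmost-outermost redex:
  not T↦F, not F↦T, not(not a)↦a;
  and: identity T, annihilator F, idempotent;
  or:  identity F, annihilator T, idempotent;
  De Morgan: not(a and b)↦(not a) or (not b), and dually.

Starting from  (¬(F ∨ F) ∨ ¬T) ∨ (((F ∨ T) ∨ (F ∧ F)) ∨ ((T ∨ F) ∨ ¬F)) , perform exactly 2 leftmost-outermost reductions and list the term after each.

Answer: after 2 steps: (¬F ∨ ¬T) ∨ (((F ∨ T) ∨ (F ∧ F)) ∨ ((T ∨ F) ∨ ¬F))

Reduction:
  start: (¬(F ∨ F) ∨ ¬T) ∨ (((F ∨ T) ∨ (F ∧ F)) ∨ ((T ∨ F) ∨ ¬F))
  step 1: ((¬F ∧ ¬F) ∨ ¬T) ∨ (((F ∨ T) ∨ (F ∧ F)) ∨ ((T ∨ F) ∨ ¬F))
  step 2: (¬F ∨ ¬T) ∨ (((F ∨ T) ∨ (F ∧ F)) ∨ ((T ∨ F) ∨ ¬F))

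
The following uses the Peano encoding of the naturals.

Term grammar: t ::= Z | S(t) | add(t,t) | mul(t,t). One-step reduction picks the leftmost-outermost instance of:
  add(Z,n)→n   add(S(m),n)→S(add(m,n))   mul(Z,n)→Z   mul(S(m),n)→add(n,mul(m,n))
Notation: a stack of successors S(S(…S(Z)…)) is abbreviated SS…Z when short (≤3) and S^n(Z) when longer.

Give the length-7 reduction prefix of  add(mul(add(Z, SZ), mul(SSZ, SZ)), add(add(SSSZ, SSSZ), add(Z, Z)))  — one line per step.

  start: add(mul(add(Z, SZ), mul(SSZ, SZ)), add(add(SSSZ, SSSZ), add(Z, Z)))
  →1  add(mul(SZ, mul(SSZ, SZ)), add(add(SSSZ, SSSZ), add(Z, Z)))
  →2  add(add(mul(SSZ, SZ), mul(Z, mul(SSZ, SZ))), add(add(SSSZ, SSSZ), add(Z, Z)))
  →3  add(add(add(SZ, mul(SZ, SZ)), mul(Z, mul(SSZ, SZ))), add(add(SSSZ, SSSZ), add(Z, Z)))
  →4  add(add(S(add(Z, mul(SZ, SZ))), mul(Z, mul(SSZ, SZ))), add(add(SSSZ, SSSZ), add(Z, Z)))
  →5  add(S(add(add(Z, mul(SZ, SZ)), mul(Z, mul(SSZ, SZ)))), add(add(SSSZ, SSSZ), add(Z, Z)))
  →6  S(add(add(add(Z, mul(SZ, SZ)), mul(Z, mul(SSZ, SZ))), add(add(SSSZ, SSSZ), add(Z, Z))))
  →7  S(add(add(mul(SZ, SZ), mul(Z, mul(SSZ, SZ))), add(add(SSSZ, SSSZ), add(Z, Z))))

Answer: after 7 steps: S(add(add(mul(SZ, SZ), mul(Z, mul(SSZ, SZ))), add(add(SSSZ, SSSZ), add(Z, Z))))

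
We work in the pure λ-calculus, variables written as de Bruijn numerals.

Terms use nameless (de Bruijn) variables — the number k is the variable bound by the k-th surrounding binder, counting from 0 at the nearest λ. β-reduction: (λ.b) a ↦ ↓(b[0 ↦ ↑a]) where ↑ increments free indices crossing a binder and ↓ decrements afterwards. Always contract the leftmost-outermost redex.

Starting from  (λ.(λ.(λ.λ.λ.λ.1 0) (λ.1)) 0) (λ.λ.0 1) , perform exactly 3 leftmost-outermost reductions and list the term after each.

Answer: after 3 steps: λ.λ.λ.1 0

Derivation:
  start: (λ.(λ.(λ.λ.λ.λ.1 0) (λ.1)) 0) (λ.λ.0 1)
  [1] (λ.(λ.λ.λ.λ.1 0) (λ.1)) (λ.λ.0 1)
  [2] (λ.λ.λ.λ.1 0) (λ.λ.λ.0 1)
  [3] λ.λ.λ.1 0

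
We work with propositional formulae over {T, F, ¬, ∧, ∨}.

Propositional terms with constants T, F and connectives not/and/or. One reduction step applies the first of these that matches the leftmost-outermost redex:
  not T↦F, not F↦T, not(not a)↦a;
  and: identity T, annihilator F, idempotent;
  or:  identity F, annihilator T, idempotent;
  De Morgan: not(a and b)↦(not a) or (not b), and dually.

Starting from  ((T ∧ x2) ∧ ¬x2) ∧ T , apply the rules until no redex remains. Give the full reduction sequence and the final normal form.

Answer: normal form = x2 ∧ ¬x2  (in 2 steps)

Working:
  start: ((T ∧ x2) ∧ ¬x2) ∧ T
  [1] (T ∧ x2) ∧ ¬x2
  [2] x2 ∧ ¬x2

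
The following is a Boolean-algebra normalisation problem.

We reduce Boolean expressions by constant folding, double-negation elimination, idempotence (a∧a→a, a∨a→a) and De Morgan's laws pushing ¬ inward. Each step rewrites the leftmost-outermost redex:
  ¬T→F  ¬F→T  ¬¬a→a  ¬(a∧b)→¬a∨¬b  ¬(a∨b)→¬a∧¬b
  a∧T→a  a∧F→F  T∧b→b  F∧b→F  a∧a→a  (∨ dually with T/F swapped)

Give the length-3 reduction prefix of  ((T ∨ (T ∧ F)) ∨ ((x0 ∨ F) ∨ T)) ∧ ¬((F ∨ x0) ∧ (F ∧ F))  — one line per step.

Answer: after 3 steps: ¬((F ∨ x0) ∧ (F ∧ F))

Reduction:
  start: ((T ∨ (T ∧ F)) ∨ ((x0 ∨ F) ∨ T)) ∧ ¬((F ∨ x0) ∧ (F ∧ F))
  [1] (T ∨ ((x0 ∨ F) ∨ T)) ∧ ¬((F ∨ x0) ∧ (F ∧ F))
  [2] T ∧ ¬((F ∨ x0) ∧ (F ∧ F))
  [3] ¬((F ∨ x0) ∧ (F ∧ F))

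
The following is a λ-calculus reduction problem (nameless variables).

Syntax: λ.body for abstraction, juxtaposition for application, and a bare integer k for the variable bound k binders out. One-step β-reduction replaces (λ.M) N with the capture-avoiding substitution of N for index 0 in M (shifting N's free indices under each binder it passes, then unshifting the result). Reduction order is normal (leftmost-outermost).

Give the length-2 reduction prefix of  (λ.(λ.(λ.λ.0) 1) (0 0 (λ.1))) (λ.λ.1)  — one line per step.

Answer: after 2 steps: (λ.λ.0) (λ.λ.1)

Working:
  start: (λ.(λ.(λ.λ.0) 1) (0 0 (λ.1))) (λ.λ.1)
  →1  (λ.(λ.λ.0) (λ.λ.1)) ((λ.λ.1) (λ.λ.1) (λ.λ.λ.1))
  →2  (λ.λ.0) (λ.λ.1)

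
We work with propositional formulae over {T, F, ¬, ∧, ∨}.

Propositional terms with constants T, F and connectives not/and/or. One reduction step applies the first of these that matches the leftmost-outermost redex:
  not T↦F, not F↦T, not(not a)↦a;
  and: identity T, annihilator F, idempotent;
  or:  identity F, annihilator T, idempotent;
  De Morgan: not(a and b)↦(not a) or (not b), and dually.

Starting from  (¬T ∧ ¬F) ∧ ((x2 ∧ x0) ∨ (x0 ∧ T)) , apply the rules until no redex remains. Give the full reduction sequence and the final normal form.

Answer: normal form = F  (in 3 steps)

Derivation:
  start: (¬T ∧ ¬F) ∧ ((x2 ∧ x0) ∨ (x0 ∧ T))
  [1] (F ∧ ¬F) ∧ ((x2 ∧ x0) ∨ (x0 ∧ T))
  [2] F ∧ ((x2 ∧ x0) ∨ (x0 ∧ T))
  [3] F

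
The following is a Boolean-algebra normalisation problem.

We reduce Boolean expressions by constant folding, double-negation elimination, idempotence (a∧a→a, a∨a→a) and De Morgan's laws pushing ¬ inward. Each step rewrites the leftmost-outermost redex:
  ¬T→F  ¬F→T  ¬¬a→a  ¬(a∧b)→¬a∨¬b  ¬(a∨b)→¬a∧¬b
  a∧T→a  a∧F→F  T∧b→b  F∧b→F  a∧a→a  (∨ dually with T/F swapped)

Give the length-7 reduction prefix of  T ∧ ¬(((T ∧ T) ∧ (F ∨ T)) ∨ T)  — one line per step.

  start: T ∧ ¬(((T ∧ T) ∧ (F ∨ T)) ∨ T)
  [1] ¬(((T ∧ T) ∧ (F ∨ T)) ∨ T)
  [2] ¬((T ∧ T) ∧ (F ∨ T)) ∧ ¬T
  [3] (¬(T ∧ T) ∨ ¬(F ∨ T)) ∧ ¬T
  [4] ((¬T ∨ ¬T) ∨ ¬(F ∨ T)) ∧ ¬T
  [5] (¬T ∨ ¬(F ∨ T)) ∧ ¬T
  [6] (F ∨ ¬(F ∨ T)) ∧ ¬T
  [7] ¬(F ∨ T) ∧ ¬T

Answer: after 7 steps: ¬(F ∨ T) ∧ ¬T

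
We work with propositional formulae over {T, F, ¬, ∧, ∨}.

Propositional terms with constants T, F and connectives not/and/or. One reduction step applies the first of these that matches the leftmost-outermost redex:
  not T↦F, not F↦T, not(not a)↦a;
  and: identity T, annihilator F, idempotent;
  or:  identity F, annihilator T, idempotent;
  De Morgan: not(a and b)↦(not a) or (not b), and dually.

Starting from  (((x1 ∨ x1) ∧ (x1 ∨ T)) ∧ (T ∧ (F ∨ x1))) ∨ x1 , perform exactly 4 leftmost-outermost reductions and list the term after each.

  start: (((x1 ∨ x1) ∧ (x1 ∨ T)) ∧ (T ∧ (F ∨ x1))) ∨ x1
  [1] ((x1 ∧ (x1 ∨ T)) ∧ (T ∧ (F ∨ x1))) ∨ x1
  [2] ((x1 ∧ T) ∧ (T ∧ (F ∨ x1))) ∨ x1
  [3] (x1 ∧ (T ∧ (F ∨ x1))) ∨ x1
  [4] (x1 ∧ (F ∨ x1)) ∨ x1

Answer: after 4 steps: (x1 ∧ (F ∨ x1)) ∨ x1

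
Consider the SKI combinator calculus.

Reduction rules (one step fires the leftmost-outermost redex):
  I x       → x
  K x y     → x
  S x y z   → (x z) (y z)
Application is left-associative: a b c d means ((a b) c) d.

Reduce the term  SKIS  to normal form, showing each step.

Answer: normal form = S  (in 2 steps)

Working:
  start: SKIS
  →1  KS(IS)
  →2  S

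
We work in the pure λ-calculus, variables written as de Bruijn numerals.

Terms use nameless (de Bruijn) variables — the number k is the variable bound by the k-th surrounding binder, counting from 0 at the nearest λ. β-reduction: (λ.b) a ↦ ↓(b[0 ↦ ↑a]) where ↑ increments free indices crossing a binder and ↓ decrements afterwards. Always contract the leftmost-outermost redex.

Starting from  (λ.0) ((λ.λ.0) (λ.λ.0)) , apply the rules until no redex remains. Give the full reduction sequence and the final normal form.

Answer: normal form = λ.0  (in 2 steps)

Reduction:
  start: (λ.0) ((λ.λ.0) (λ.λ.0))
  step 1: (λ.λ.0) (λ.λ.0)
  step 2: λ.0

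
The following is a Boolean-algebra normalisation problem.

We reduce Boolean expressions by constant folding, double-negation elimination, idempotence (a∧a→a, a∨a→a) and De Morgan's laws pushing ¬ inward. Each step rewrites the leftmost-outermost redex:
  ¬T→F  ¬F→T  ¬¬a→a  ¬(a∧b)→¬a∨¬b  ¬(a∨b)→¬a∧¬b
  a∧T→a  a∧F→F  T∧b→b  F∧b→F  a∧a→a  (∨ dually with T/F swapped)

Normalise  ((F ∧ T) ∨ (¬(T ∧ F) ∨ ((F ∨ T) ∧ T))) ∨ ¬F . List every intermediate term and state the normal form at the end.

Answer: normal form = T  (in 8 steps)

Working:
  start: ((F ∧ T) ∨ (¬(T ∧ F) ∨ ((F ∨ T) ∧ T))) ∨ ¬F
  step 1: (F ∨ (¬(T ∧ F) ∨ ((F ∨ T) ∧ T))) ∨ ¬F
  step 2: (¬(T ∧ F) ∨ ((F ∨ T) ∧ T)) ∨ ¬F
  step 3: ((¬T ∨ ¬F) ∨ ((F ∨ T) ∧ T)) ∨ ¬F
  step 4: ((F ∨ ¬F) ∨ ((F ∨ T) ∧ T)) ∨ ¬F
  step 5: (¬F ∨ ((F ∨ T) ∧ T)) ∨ ¬F
  step 6: (T ∨ ((F ∨ T) ∧ T)) ∨ ¬F
  step 7: T ∨ ¬F
  step 8: T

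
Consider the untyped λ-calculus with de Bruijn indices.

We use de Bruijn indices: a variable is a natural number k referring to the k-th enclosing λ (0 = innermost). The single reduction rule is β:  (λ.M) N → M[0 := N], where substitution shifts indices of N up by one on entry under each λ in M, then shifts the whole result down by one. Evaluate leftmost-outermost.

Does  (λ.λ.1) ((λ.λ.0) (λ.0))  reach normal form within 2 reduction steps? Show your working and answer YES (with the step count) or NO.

  start: (λ.λ.1) ((λ.λ.0) (λ.0))
  step 1: λ.(λ.λ.0) (λ.0)
  step 2: λ.λ.0

Answer: YES — reaches normal form λ.λ.0 in 2 ≤ 2 steps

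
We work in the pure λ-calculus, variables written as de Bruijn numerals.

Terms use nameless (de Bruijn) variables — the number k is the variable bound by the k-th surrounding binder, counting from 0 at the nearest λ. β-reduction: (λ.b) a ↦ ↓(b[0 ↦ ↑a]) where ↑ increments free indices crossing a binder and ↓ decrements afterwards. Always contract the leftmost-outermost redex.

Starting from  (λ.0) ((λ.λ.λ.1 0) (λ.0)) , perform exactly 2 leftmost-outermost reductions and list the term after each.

  start: (λ.0) ((λ.λ.λ.1 0) (λ.0))
  →1  (λ.λ.λ.1 0) (λ.0)
  →2  λ.λ.1 0

Answer: after 2 steps: λ.λ.1 0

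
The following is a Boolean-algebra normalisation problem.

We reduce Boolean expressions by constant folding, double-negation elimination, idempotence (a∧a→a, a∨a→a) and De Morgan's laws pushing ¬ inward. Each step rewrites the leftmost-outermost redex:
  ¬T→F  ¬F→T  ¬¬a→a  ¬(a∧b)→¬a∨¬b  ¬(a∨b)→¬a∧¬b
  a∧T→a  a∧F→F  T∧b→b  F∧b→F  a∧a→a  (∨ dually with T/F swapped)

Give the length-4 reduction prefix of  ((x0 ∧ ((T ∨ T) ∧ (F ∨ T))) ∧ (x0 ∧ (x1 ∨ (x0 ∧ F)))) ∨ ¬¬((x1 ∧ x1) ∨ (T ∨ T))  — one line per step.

Answer: after 4 steps: (x0 ∧ (x0 ∧ (x1 ∨ (x0 ∧ F)))) ∨ ¬¬((x1 ∧ x1) ∨ (T ∨ T))

Derivation:
  start: ((x0 ∧ ((T ∨ T) ∧ (F ∨ T))) ∧ (x0 ∧ (x1 ∨ (x0 ∧ F)))) ∨ ¬¬((x1 ∧ x1) ∨ (T ∨ T))
  [1] ((x0 ∧ (T ∧ (F ∨ T))) ∧ (x0 ∧ (x1 ∨ (x0 ∧ F)))) ∨ ¬¬((x1 ∧ x1) ∨ (T ∨ T))
  [2] ((x0 ∧ (F ∨ T)) ∧ (x0 ∧ (x1 ∨ (x0 ∧ F)))) ∨ ¬¬((x1 ∧ x1) ∨ (T ∨ T))
  [3] ((x0 ∧ T) ∧ (x0 ∧ (x1 ∨ (x0 ∧ F)))) ∨ ¬¬((x1 ∧ x1) ∨ (T ∨ T))
  [4] (x0 ∧ (x0 ∧ (x1 ∨ (x0 ∧ F)))) ∨ ¬¬((x1 ∧ x1) ∨ (T ∨ T))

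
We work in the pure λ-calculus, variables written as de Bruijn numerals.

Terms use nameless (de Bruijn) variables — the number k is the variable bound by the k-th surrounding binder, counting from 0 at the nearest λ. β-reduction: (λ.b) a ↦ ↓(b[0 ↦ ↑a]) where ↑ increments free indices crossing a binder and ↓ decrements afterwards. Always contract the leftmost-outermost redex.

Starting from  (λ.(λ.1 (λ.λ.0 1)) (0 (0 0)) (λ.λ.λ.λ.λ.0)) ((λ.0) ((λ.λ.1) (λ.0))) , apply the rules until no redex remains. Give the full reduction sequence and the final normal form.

Answer: normal form = λ.λ.λ.λ.λ.0  (in 6 steps)

Reduction:
  start: (λ.(λ.1 (λ.λ.0 1)) (0 (0 0)) (λ.λ.λ.λ.λ.0)) ((λ.0) ((λ.λ.1) (λ.0)))
  step 1: (λ.(λ.0) ((λ.λ.1) (λ.0)) (λ.λ.0 1)) ((λ.0) ((λ.λ.1) (λ.0)) ((λ.0) ((λ.λ.1) (λ.0)) ((λ.0) ((λ.λ.1) (λ.0))))) (λ.λ.λ.λ.λ.0)
  step 2: (λ.0) ((λ.λ.1) (λ.0)) (λ.λ.0 1) (λ.λ.λ.λ.λ.0)
  step 3: (λ.λ.1) (λ.0) (λ.λ.0 1) (λ.λ.λ.λ.λ.0)
  step 4: (λ.λ.0) (λ.λ.0 1) (λ.λ.λ.λ.λ.0)
  step 5: (λ.0) (λ.λ.λ.λ.λ.0)
  step 6: λ.λ.λ.λ.λ.0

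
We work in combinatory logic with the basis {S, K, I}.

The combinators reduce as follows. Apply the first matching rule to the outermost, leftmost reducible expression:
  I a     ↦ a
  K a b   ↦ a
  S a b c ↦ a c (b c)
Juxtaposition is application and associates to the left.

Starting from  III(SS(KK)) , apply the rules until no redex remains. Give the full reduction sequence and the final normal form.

Answer: normal form = SS(KK)  (in 3 steps)

Working:
  start: III(SS(KK))
  [1] II(SS(KK))
  [2] I(SS(KK))
  [3] SS(KK)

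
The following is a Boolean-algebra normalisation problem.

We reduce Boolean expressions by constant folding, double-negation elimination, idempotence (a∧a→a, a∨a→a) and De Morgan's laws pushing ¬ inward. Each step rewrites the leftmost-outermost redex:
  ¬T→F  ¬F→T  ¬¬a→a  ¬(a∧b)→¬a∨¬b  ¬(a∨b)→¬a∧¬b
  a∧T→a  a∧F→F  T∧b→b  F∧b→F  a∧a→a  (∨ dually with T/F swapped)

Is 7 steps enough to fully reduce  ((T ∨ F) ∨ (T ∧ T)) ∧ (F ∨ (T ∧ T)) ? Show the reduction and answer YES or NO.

  start: ((T ∨ F) ∨ (T ∧ T)) ∧ (F ∨ (T ∧ T))
  →1  (T ∨ (T ∧ T)) ∧ (F ∨ (T ∧ T))
  →2  T ∧ (F ∨ (T ∧ T))
  →3  F ∨ (T ∧ T)
  →4  T ∧ T
  →5  T

Answer: YES — reaches normal form T in 5 ≤ 7 steps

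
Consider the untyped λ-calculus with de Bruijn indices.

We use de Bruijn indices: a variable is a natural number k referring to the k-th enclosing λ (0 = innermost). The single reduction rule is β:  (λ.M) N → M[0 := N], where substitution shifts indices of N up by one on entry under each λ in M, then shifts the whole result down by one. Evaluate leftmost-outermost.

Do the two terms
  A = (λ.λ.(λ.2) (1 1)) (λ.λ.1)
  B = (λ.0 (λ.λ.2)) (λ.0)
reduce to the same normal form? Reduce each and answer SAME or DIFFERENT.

Answer: DIFFERENT — A ⇓ λ.λ.λ.1, B ⇓ λ.λ.λ.0

Working:
Term A:
  start: (λ.λ.(λ.2) (1 1)) (λ.λ.1)
  [1] λ.(λ.λ.λ.1) ((λ.λ.1) (λ.λ.1))
  [2] λ.λ.λ.1

Term B:
  start: (λ.0 (λ.λ.2)) (λ.0)
  [1] (λ.0) (λ.λ.λ.0)
  [2] λ.λ.λ.0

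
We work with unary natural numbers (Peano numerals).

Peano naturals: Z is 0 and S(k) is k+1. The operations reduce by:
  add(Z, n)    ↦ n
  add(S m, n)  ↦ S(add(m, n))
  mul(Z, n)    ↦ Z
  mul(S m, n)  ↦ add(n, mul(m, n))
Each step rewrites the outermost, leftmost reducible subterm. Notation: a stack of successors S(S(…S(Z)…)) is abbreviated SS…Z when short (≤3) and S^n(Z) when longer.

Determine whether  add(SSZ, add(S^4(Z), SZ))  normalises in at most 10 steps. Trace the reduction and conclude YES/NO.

Answer: YES — reaches normal form S^7(Z) in 8 ≤ 10 steps

Reduction:
  start: add(SSZ, add(S^4(Z), SZ))
  →1  S(add(SZ, add(S^4(Z), SZ)))
  →2  S(S(add(Z, add(S^4(Z), SZ))))
  →3  S(S(add(S^4(Z), SZ)))
  →4  S(S(S(add(SSSZ, SZ))))
  →5  S(S(S(S(add(SSZ, SZ)))))
  →6  S(S(S(S(S(add(SZ, SZ))))))
  →7  S(S(S(S(S(S(add(Z, SZ)))))))
  →8  S^7(Z)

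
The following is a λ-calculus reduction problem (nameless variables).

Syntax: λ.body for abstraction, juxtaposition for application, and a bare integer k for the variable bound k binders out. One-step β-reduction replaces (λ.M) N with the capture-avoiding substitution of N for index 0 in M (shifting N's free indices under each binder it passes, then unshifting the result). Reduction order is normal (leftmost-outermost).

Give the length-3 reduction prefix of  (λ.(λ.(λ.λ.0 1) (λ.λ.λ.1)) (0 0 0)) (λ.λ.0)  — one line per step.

Answer: after 3 steps: λ.0 (λ.λ.λ.1)

Derivation:
  start: (λ.(λ.(λ.λ.0 1) (λ.λ.λ.1)) (0 0 0)) (λ.λ.0)
  [1] (λ.(λ.λ.0 1) (λ.λ.λ.1)) ((λ.λ.0) (λ.λ.0) (λ.λ.0))
  [2] (λ.λ.0 1) (λ.λ.λ.1)
  [3] λ.0 (λ.λ.λ.1)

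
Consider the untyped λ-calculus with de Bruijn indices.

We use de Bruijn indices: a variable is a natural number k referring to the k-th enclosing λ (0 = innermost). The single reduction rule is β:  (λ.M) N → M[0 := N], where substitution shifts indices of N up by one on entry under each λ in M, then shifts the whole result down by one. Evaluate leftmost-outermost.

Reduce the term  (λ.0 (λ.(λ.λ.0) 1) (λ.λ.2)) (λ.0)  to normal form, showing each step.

  start: (λ.0 (λ.(λ.λ.0) 1) (λ.λ.2)) (λ.0)
  step 1: (λ.0) (λ.(λ.λ.0) (λ.0)) (λ.λ.λ.0)
  step 2: (λ.(λ.λ.0) (λ.0)) (λ.λ.λ.0)
  step 3: (λ.λ.0) (λ.0)
  step 4: λ.0

Answer: normal form = λ.0  (in 4 steps)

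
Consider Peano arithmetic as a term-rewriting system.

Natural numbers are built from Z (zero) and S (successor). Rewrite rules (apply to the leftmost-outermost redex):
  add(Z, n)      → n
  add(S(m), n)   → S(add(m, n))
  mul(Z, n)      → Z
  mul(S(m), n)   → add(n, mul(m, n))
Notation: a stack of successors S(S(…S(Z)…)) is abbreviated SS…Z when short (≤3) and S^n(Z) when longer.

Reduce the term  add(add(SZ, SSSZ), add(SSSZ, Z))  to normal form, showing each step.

Answer: normal form = S^7(Z)  (in 11 steps)

Working:
  start: add(add(SZ, SSSZ), add(SSSZ, Z))
  step 1: add(S(add(Z, SSSZ)), add(SSSZ, Z))
  step 2: S(add(add(Z, SSSZ), add(SSSZ, Z)))
  step 3: S(add(SSSZ, add(SSSZ, Z)))
  step 4: S(S(add(SSZ, add(SSSZ, Z))))
  step 5: S(S(S(add(SZ, add(SSSZ, Z)))))
  step 6: S(S(S(S(add(Z, add(SSSZ, Z))))))
  step 7: S(S(S(S(add(SSSZ, Z)))))
  step 8: S(S(S(S(S(add(SSZ, Z))))))
  step 9: S(S(S(S(S(S(add(SZ, Z)))))))
  step 10: S(S(S(S(S(S(S(add(Z, Z))))))))
  step 11: S^7(Z)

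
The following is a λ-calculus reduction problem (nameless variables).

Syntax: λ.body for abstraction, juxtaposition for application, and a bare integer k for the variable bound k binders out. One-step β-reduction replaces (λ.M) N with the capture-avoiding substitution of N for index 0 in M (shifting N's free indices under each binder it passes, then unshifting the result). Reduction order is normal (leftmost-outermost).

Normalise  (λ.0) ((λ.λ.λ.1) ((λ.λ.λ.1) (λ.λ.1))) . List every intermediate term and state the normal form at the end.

Answer: normal form = λ.λ.1  (in 2 steps)

Reduction:
  start: (λ.0) ((λ.λ.λ.1) ((λ.λ.λ.1) (λ.λ.1)))
  [1] (λ.λ.λ.1) ((λ.λ.λ.1) (λ.λ.1))
  [2] λ.λ.1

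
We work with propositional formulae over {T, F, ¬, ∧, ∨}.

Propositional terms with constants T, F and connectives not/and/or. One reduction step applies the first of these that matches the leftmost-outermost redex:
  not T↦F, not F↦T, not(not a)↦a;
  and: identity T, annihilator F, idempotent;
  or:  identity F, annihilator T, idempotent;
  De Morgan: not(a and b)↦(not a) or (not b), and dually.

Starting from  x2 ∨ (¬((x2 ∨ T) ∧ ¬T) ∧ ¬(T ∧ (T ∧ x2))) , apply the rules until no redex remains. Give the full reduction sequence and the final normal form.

  start: x2 ∨ (¬((x2 ∨ T) ∧ ¬T) ∧ ¬(T ∧ (T ∧ x2)))
  step 1: x2 ∨ ((¬(x2 ∨ T) ∨ ¬¬T) ∧ ¬(T ∧ (T ∧ x2)))
  step 2: x2 ∨ (((¬x2 ∧ ¬T) ∨ ¬¬T) ∧ ¬(T ∧ (T ∧ x2)))
  step 3: x2 ∨ (((¬x2 ∧ F) ∨ ¬¬T) ∧ ¬(T ∧ (T ∧ x2)))
  step 4: x2 ∨ ((F ∨ ¬¬T) ∧ ¬(T ∧ (T ∧ x2)))
  step 5: x2 ∨ (¬¬T ∧ ¬(T ∧ (T ∧ x2)))
  step 6: x2 ∨ (T ∧ ¬(T ∧ (T ∧ x2)))
  step 7: x2 ∨ ¬(T ∧ (T ∧ x2))
  step 8: x2 ∨ (¬T ∨ ¬(T ∧ x2))
  step 9: x2 ∨ (F ∨ ¬(T ∧ x2))
  step 10: x2 ∨ ¬(T ∧ x2)
  step 11: x2 ∨ (¬T ∨ ¬x2)
  step 12: x2 ∨ (F ∨ ¬x2)
  step 13: x2 ∨ ¬x2

Answer: normal form = x2 ∨ ¬x2  (in 13 steps)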